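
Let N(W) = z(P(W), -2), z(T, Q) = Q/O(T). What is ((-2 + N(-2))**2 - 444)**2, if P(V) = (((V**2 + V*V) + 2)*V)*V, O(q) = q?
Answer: 30947494561/160000 ≈ 1.9342e+5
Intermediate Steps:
P(V) = V**2*(2 + 2*V**2) (P(V) = (((V**2 + V**2) + 2)*V)*V = ((2*V**2 + 2)*V)*V = ((2 + 2*V**2)*V)*V = (V*(2 + 2*V**2))*V = V**2*(2 + 2*V**2))
z(T, Q) = Q/T
N(W) = -1/(W**2*(1 + W**2)) (N(W) = -2*1/(2*W**2*(1 + W**2)) = -1/(W**2*(1 + W**2)))
((-2 + N(-2))**2 - 444)**2 = ((-2 - 1/((-2)**2 + (-2)**4))**2 - 444)**2 = ((-2 - 1/(4 + 16))**2 - 444)**2 = ((-2 - 1/20)**2 - 444)**2 = ((-41/20)**2 - 444)**2 = (1681/400 - 444)**2 = (-175919/400)**2 = 30947494561/160000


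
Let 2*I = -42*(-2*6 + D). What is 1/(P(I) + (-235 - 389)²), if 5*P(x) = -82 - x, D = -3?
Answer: 5/1946483 ≈ 2.5687e-6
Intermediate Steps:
I = 315 (I = (-42*(-2*6 - 3))/2 = (-42*(-12 - 3))/2 = (-42*(-15))/2 = (½)*630 = 315)
P(x) = -82/5 - x/5 (P(x) = (-82 - x)/5 = -82/5 - x/5)
1/(P(I) + (-235 - 389)²) = 1/((-82/5 - ⅕*315) + (-235 - 389)²) = 1/((-82/5 - 63) + (-624)²) = 1/(-397/5 + 389376) = 1/(1946483/5) = 5/1946483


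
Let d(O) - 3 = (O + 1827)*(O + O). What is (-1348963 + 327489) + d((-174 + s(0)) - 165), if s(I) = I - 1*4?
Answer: -2039495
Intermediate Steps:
s(I) = -4 + I (s(I) = I - 4 = -4 + I)
d(O) = 3 + 2*O*(1827 + O) (d(O) = 3 + (O + 1827)*(O + O) = 3 + (1827 + O)*(2*O) = 3 + 2*O*(1827 + O))
(-1348963 + 327489) + d((-174 + s(0)) - 165) = (-1348963 + 327489) + (3 + 2*((-174 + (-4 + 0)) - 165)² + 3654*((-174 + (-4 + 0)) - 165)) = -1021474 + (3 + 2*((-174 - 4) - 165)² + 3654*((-174 - 4) - 165)) = -1021474 + (3 + 2*(-178 - 165)² + 3654*(-178 - 165)) = -1021474 + (3 + 2*(-343)² + 3654*(-343)) = -1021474 + (3 + 2*117649 - 1253322) = -1021474 + (3 + 235298 - 1253322) = -1021474 - 1018021 = -2039495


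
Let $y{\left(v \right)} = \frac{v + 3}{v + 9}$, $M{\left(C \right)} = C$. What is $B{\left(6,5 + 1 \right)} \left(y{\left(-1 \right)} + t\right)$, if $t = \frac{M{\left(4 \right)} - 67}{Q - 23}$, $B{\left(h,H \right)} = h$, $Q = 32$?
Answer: $- \frac{81}{2} \approx -40.5$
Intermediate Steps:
$t = -7$ ($t = \frac{4 - 67}{32 - 23} = - \frac{63}{9} = \left(-63\right) \frac{1}{9} = -7$)
$y{\left(v \right)} = \frac{3 + v}{9 + v}$
$B{\left(6,5 + 1 \right)} \left(y{\left(-1 \right)} + t\right) = 6 \left(\frac{3 - 1}{9 - 1} - 7\right) = 6 \left(\frac{1}{8} \cdot 2 - 7\right) = 6 \left(\frac{1}{4} - 7\right) = 6 \left(- \frac{27}{4}\right) = - \frac{81}{2}$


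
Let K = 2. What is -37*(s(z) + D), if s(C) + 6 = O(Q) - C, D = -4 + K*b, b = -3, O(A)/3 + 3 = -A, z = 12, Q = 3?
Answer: 1702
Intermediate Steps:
O(A) = -9 - 3*A (O(A) = -9 + 3*(-A) = -9 - 3*A)
D = -10 (D = -4 + 2*(-3) = -4 - 6 = -10)
s(C) = -24 - C (s(C) = -6 + ((-9 - 3*3) - C) = -6 + ((-9 - 9) - C) = -6 + (-18 - C) = -24 - C)
-37*(s(z) + D) = -37*((-24 - 1*12) - 10) = -37*((-24 - 12) - 10) = -37*(-36 - 10) = -37*(-46) = 1702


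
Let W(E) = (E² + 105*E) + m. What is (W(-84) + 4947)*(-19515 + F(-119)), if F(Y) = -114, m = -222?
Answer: -58121469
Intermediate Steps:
W(E) = -222 + E² + 105*E (W(E) = (E² + 105*E) - 222 = -222 + E² + 105*E)
(W(-84) + 4947)*(-19515 + F(-119)) = ((-222 + (-84)² + 105*(-84)) + 4947)*(-19515 - 114) = ((-222 + 7056 - 8820) + 4947)*(-19629) = (-1986 + 4947)*(-19629) = 2961*(-19629) = -58121469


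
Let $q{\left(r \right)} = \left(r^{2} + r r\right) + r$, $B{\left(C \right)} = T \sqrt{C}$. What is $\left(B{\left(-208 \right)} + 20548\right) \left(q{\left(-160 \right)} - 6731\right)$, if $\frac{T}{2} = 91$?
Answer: $910461332 + 32256952 i \sqrt{13} \approx 9.1046 \cdot 10^{8} + 1.163 \cdot 10^{8} i$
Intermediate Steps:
$T = 182$ ($T = 2 \cdot 91 = 182$)
$B{\left(C \right)} = 182 \sqrt{C}$
$q{\left(r \right)} = r + 2 r^{2}$ ($q{\left(r \right)} = \left(r^{2} + r^{2}\right) + r = 2 r^{2} + r = r + 2 r^{2}$)
$\left(B{\left(-208 \right)} + 20548\right) \left(q{\left(-160 \right)} - 6731\right) = \left(182 \sqrt{-208} + 20548\right) \left(- 160 \left(1 + 2 \left(-160\right)\right) - 6731\right) = \left(182 \cdot 4 i \sqrt{13} + 20548\right) \left(- 160 \left(1 - 320\right) - 6731\right) = \left(728 i \sqrt{13} + 20548\right) \left(\left(-160\right) \left(-319\right) - 6731\right) = \left(20548 + 728 i \sqrt{13}\right) \left(51040 - 6731\right) = \left(20548 + 728 i \sqrt{13}\right) 44309 = 910461332 + 32256952 i \sqrt{13}$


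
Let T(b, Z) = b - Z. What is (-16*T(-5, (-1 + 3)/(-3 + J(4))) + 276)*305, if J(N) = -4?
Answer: 750300/7 ≈ 1.0719e+5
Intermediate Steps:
(-16*T(-5, (-1 + 3)/(-3 + J(4))) + 276)*305 = (-16*(-5 - (-1 + 3)/(-3 - 4)) + 276)*305 = (-16*(-5 - 2/(-7)) + 276)*305 = (-16*(-5 - 2*(-1)/7) + 276)*305 = (-16*(-5 - 1*(-2/7)) + 276)*305 = (-16*(-5 + 2/7) + 276)*305 = (-16*(-33/7) + 276)*305 = (528/7 + 276)*305 = (2460/7)*305 = 750300/7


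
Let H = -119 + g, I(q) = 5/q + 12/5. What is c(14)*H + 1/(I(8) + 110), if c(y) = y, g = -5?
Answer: -7848416/4521 ≈ -1736.0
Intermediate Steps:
I(q) = 12/5 + 5/q (I(q) = 5/q + 12*(⅕) = 5/q + 12/5 = 12/5 + 5/q)
H = -124 (H = -119 - 5 = -124)
c(14)*H + 1/(I(8) + 110) = 14*(-124) + 1/((12/5 + 5/8) + 110) = -1736 + 1/((12/5 + 5*(⅛)) + 110) = -1736 + 1/((12/5 + 5/8) + 110) = -1736 + 1/(121/40 + 110) = -1736 + 1/(4521/40) = -1736 + 40/4521 = -7848416/4521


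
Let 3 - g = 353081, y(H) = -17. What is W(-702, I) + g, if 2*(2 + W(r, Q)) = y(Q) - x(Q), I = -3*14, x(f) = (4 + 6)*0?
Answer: -706177/2 ≈ -3.5309e+5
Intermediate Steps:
x(f) = 0 (x(f) = 10*0 = 0)
I = -42
W(r, Q) = -21/2 (W(r, Q) = -2 + (-17 - 1*0)/2 = -2 + (-17 + 0)/2 = -2 + (1/2)*(-17) = -2 - 17/2 = -21/2)
g = -353078 (g = 3 - 1*353081 = 3 - 353081 = -353078)
W(-702, I) + g = -21/2 - 353078 = -706177/2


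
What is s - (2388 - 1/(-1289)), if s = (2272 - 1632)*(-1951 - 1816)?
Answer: -3110702453/1289 ≈ -2.4133e+6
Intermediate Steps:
s = -2410880 (s = 640*(-3767) = -2410880)
s - (2388 - 1/(-1289)) = -2410880 - (2388 - 1/(-1289)) = -2410880 - (2388 - 1*(-1/1289)) = -2410880 - (2388 + 1/1289) = -2410880 - 1*3078133/1289 = -2410880 - 3078133/1289 = -3110702453/1289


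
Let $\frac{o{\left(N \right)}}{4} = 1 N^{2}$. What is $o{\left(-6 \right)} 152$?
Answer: $21888$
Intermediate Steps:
$o{\left(N \right)} = 4 N^{2}$ ($o{\left(N \right)} = 4 \cdot 1 N^{2} = 4 N^{2}$)
$o{\left(-6 \right)} 152 = 4 \left(-6\right)^{2} \cdot 152 = 4 \cdot 36 \cdot 152 = 144 \cdot 152 = 21888$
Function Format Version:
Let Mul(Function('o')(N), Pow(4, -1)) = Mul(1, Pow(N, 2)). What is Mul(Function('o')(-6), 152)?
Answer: 21888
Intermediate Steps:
Function('o')(N) = Mul(4, Pow(N, 2)) (Function('o')(N) = Mul(4, Mul(1, Pow(N, 2))) = Mul(4, Pow(N, 2)))
Mul(Function('o')(-6), 152) = Mul(Mul(4, Pow(-6, 2)), 152) = Mul(Mul(4, 36), 152) = Mul(144, 152) = 21888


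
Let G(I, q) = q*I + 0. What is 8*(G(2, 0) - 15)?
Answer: -120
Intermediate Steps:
G(I, q) = I*q (G(I, q) = I*q + 0 = I*q)
8*(G(2, 0) - 15) = 8*(2*0 - 15) = 8*(0 - 15) = 8*(-15) = -120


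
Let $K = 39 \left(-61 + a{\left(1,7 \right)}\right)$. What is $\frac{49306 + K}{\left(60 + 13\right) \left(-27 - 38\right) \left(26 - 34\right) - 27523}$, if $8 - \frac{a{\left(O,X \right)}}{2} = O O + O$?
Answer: $\frac{47395}{10437} \approx 4.5411$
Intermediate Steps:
$a{\left(O,X \right)} = 16 - 2 O - 2 O^{2}$ ($a{\left(O,X \right)} = 16 - 2 \left(O O + O\right) = 16 - 2 \left(O^{2} + O\right) = 16 - 2 \left(O + O^{2}\right) = 16 - \left(2 O + 2 O^{2}\right) = 16 - 2 O - 2 O^{2}$)
$K = -1911$ ($K = 39 \left(-61 - \left(-14 + 2\right)\right) = 39 \left(-61 - -12\right) = 39 \left(-61 + 12\right) = 39 \left(-49\right) = -1911$)
$\frac{49306 + K}{\left(60 + 13\right) \left(-27 - 38\right) \left(26 - 34\right) - 27523} = \frac{49306 - 1911}{\left(60 + 13\right) \left(-27 - 38\right) \left(26 - 34\right) - 27523} = \frac{47395}{73 \left(\left(-65\right) \left(-8\right)\right) - 27523} = \frac{47395}{73 \cdot 520 - 27523} = \frac{47395}{37960 - 27523} = \frac{47395}{10437}$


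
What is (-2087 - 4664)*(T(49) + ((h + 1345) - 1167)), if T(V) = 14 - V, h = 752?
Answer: -6042145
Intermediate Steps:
(-2087 - 4664)*(T(49) + ((h + 1345) - 1167)) = (-2087 - 4664)*((14 - 1*49) + ((752 + 1345) - 1167)) = -6751*((14 - 49) + (2097 - 1167)) = -6751*(-35 + 930) = -6751*895 = -6042145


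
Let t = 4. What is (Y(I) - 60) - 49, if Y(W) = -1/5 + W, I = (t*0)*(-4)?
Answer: -546/5 ≈ -109.20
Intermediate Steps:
I = 0 (I = (4*0)*(-4) = 0*(-4) = 0)
Y(W) = -1/5 + W (Y(W) = -1*1/5 + W = -1/5 + W)
(Y(I) - 60) - 49 = ((-1/5 + 0) - 60) - 49 = (-1/5 - 60) - 49 = -301/5 - 49 = -546/5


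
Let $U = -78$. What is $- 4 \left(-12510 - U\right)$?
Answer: $49728$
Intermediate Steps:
$- 4 \left(-12510 - U\right) = - 4 \left(-12510 - -78\right) = - 4 \left(-12510 + 78\right) = \left(-4\right) \left(-12432\right) = 49728$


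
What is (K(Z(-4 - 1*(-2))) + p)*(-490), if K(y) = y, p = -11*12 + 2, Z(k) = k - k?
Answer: 63700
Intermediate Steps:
Z(k) = 0
p = -130 (p = -132 + 2 = -130)
(K(Z(-4 - 1*(-2))) + p)*(-490) = (0 - 130)*(-490) = -130*(-490) = 63700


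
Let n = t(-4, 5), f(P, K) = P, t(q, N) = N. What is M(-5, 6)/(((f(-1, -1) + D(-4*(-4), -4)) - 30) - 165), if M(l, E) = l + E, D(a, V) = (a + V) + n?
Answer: -1/179 ≈ -0.0055866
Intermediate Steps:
n = 5
D(a, V) = 5 + V + a (D(a, V) = (a + V) + 5 = (V + a) + 5 = 5 + V + a)
M(l, E) = E + l
M(-5, 6)/(((f(-1, -1) + D(-4*(-4), -4)) - 30) - 165) = (6 - 5)/(((-1 + (5 - 4 - 4*(-4))) - 30) - 165) = 1/(((-1 + (5 - 4 + 16)) - 30) - 165) = 1/(((-1 + 17) - 30) - 165) = 1/((16 - 30) - 165) = 1/(-14 - 165) = 1/(-179) = -1/179*1 = -1/179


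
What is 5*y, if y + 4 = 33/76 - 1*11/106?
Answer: -73905/4028 ≈ -18.348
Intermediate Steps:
y = -14781/4028 (y = -4 + (33/76 - 1*11/106) = -4 + (33*(1/76) - 11*1/106) = -4 + (33/76 - 11/106) = -4 + 1331/4028 = -14781/4028 ≈ -3.6696)
5*y = 5*(-14781/4028) = -73905/4028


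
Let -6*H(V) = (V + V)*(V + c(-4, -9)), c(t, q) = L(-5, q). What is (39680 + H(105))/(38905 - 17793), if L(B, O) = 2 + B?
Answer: 18055/10556 ≈ 1.7104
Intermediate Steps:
c(t, q) = -3 (c(t, q) = 2 - 5 = -3)
H(V) = -V*(-3 + V)/3 (H(V) = -(V + V)*(V - 3)/6 = -2*V*(-3 + V)/6 = -V*(-3 + V)/3)
(39680 + H(105))/(38905 - 17793) = (39680 + (⅓)*105*(3 - 1*105))/(38905 - 17793) = (39680 + (⅓)*105*(3 - 105))/21112 = (39680 + (⅓)*105*(-102))*(1/21112) = (39680 - 3570)*(1/21112) = 36110*(1/21112) = 18055/10556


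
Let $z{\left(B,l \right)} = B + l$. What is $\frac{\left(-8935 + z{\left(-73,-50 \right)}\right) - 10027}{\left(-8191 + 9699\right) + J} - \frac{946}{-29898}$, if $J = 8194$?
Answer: $- \frac{257771}{133182} \approx -1.9355$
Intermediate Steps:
$\frac{\left(-8935 + z{\left(-73,-50 \right)}\right) - 10027}{\left(-8191 + 9699\right) + J} - \frac{946}{-29898} = \frac{\left(-8935 - 123\right) - 10027}{\left(-8191 + 9699\right) + 8194} - \frac{946}{-29898} = \frac{\left(-8935 - 123\right) - 10027}{1508 + 8194} - - \frac{43}{1359} = \frac{-9058 - 10027}{9702} + \frac{43}{1359} = \left(-19085\right) \frac{1}{9702} + \frac{43}{1359} = - \frac{1735}{882} + \frac{43}{1359} = - \frac{257771}{133182}$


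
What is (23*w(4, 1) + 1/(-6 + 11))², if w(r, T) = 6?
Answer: 477481/25 ≈ 19099.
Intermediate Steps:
(23*w(4, 1) + 1/(-6 + 11))² = (23*6 + 1/(-6 + 11))² = (138 + 1/5)² = (138 + ⅕)² = (691/5)² = 477481/25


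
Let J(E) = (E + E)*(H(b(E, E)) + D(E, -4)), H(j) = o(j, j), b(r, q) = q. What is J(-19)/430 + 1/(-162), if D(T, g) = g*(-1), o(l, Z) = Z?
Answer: 9191/6966 ≈ 1.3194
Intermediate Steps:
D(T, g) = -g
H(j) = j
J(E) = 2*E*(4 + E) (J(E) = (E + E)*(E - 1*(-4)) = (2*E)*(E + 4) = (2*E)*(4 + E) = 2*E*(4 + E))
J(-19)/430 + 1/(-162) = (2*(-19)*(4 - 19))/430 + 1/(-162) = (2*(-19)*(-15))*(1/430) + 1*(-1/162) = 570*(1/430) - 1/162 = 57/43 - 1/162 = 9191/6966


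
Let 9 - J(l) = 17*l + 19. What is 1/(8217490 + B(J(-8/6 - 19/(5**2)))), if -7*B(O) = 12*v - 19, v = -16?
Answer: 7/57522641 ≈ 1.2169e-7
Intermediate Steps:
J(l) = -10 - 17*l (J(l) = 9 - (17*l + 19) = 9 - (19 + 17*l) = 9 + (-19 - 17*l) = -10 - 17*l)
B(O) = 211/7 (B(O) = -(12*(-16) - 19)/7 = -(-192 - 19)/7 = -1/7*(-211) = 211/7)
1/(8217490 + B(J(-8/6 - 19/(5**2)))) = 1/(8217490 + 211/7) = 1/(57522641/7) = 7/57522641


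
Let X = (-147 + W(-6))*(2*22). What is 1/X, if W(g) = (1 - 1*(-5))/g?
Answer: -1/6512 ≈ -0.00015356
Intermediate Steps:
W(g) = 6/g (W(g) = (1 + 5)/g = 6/g)
X = -6512 (X = (-147 + 6/(-6))*(2*22) = (-147 + 6*(-⅙))*44 = (-147 - 1)*44 = -148*44 = -6512)
1/X = 1/(-6512) = -1/6512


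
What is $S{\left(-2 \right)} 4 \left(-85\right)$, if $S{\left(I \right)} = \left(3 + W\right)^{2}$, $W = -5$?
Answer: $-1360$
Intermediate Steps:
$S{\left(I \right)} = 4$ ($S{\left(I \right)} = \left(3 - 5\right)^{2} = \left(-2\right)^{2} = 4$)
$S{\left(-2 \right)} 4 \left(-85\right) = 4 \cdot 4 \left(-85\right) = 16 \left(-85\right) = -1360$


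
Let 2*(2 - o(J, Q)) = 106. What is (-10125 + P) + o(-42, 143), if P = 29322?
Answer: 19146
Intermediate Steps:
o(J, Q) = -51 (o(J, Q) = 2 - ½*106 = 2 - 53 = -51)
(-10125 + P) + o(-42, 143) = (-10125 + 29322) - 51 = 19197 - 51 = 19146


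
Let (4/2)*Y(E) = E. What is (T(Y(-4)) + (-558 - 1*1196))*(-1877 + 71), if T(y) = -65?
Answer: 3285114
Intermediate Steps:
Y(E) = E/2
(T(Y(-4)) + (-558 - 1*1196))*(-1877 + 71) = (-65 + (-558 - 1*1196))*(-1877 + 71) = (-65 + (-558 - 1196))*(-1806) = (-65 - 1754)*(-1806) = -1819*(-1806) = 3285114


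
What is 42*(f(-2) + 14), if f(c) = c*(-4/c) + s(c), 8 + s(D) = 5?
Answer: 294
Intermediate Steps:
s(D) = -3 (s(D) = -8 + 5 = -3)
f(c) = -7 (f(c) = c*(-4/c) - 3 = -4 - 3 = -7)
42*(f(-2) + 14) = 42*(-7 + 14) = 42*7 = 294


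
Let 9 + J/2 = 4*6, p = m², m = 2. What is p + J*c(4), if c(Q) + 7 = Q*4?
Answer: 274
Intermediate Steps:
c(Q) = -7 + 4*Q (c(Q) = -7 + Q*4 = -7 + 4*Q)
p = 4 (p = 2² = 4)
J = 30 (J = -18 + 2*(4*6) = -18 + 2*24 = -18 + 48 = 30)
p + J*c(4) = 4 + 30*(-7 + 4*4) = 4 + 30*(-7 + 16) = 4 + 30*9 = 4 + 270 = 274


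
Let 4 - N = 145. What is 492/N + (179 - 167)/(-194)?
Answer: -16190/4559 ≈ -3.5512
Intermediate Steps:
N = -141 (N = 4 - 1*145 = 4 - 145 = -141)
492/N + (179 - 167)/(-194) = 492/(-141) + (179 - 167)/(-194) = 492*(-1/141) + 12*(-1/194) = -164/47 - 6/97 = -16190/4559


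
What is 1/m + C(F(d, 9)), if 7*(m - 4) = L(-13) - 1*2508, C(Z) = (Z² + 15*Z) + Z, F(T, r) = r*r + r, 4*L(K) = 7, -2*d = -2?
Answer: 94569992/9913 ≈ 9540.0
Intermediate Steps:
d = 1 (d = -½*(-2) = 1)
L(K) = 7/4 (L(K) = (¼)*7 = 7/4)
F(T, r) = r + r² (F(T, r) = r² + r = r + r²)
C(Z) = Z² + 16*Z
m = -9913/28 (m = 4 + (7/4 - 1*2508)/7 = 4 + (7/4 - 2508)/7 = 4 + (⅐)*(-10025/4) = 4 - 10025/28 = -9913/28 ≈ -354.04)
1/m + C(F(d, 9)) = 1/(-9913/28) + (9*(1 + 9))*(16 + 9*(1 + 9)) = -28/9913 + (9*10)*(16 + 9*10) = -28/9913 + 90*(16 + 90) = -28/9913 + 90*106 = -28/9913 + 9540 = 94569992/9913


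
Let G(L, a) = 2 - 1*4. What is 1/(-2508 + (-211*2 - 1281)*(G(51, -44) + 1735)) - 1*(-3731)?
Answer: 11020653916/2953807 ≈ 3731.0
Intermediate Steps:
G(L, a) = -2 (G(L, a) = 2 - 4 = -2)
1/(-2508 + (-211*2 - 1281)*(G(51, -44) + 1735)) - 1*(-3731) = 1/(-2508 + (-211*2 - 1281)*(-2 + 1735)) - 1*(-3731) = 1/(-2508 + (-422 - 1281)*1733) + 3731 = 1/(-2508 - 1703*1733) + 3731 = 1/(-2508 - 2951299) + 3731 = 1/(-2953807) + 3731 = -1/2953807 + 3731 = 11020653916/2953807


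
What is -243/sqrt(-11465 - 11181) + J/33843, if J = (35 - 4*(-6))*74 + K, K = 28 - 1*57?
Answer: 4337/33843 + 243*I*sqrt(134)/1742 ≈ 0.12815 + 1.6148*I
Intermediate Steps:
K = -29 (K = 28 - 57 = -29)
J = 4337 (J = (35 - 4*(-6))*74 - 29 = (35 + 24)*74 - 29 = 59*74 - 29 = 4366 - 29 = 4337)
-243/sqrt(-11465 - 11181) + J/33843 = -243/sqrt(-11465 - 11181) + 4337/33843 = -243*(-I*sqrt(134)/1742) + 4337*(1/33843) = -243*(-I*sqrt(134)/1742) + 4337/33843 = -(-243)*I*sqrt(134)/1742 + 4337/33843 = 243*I*sqrt(134)/1742 + 4337/33843 = 4337/33843 + 243*I*sqrt(134)/1742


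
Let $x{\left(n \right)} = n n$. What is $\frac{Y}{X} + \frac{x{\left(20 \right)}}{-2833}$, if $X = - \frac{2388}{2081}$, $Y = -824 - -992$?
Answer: $- \frac{82616222}{563767} \approx -146.54$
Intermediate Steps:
$x{\left(n \right)} = n^{2}$
$Y = 168$ ($Y = -824 + 992 = 168$)
$X = - \frac{2388}{2081}$ ($X = \left(-2388\right) \frac{1}{2081} = - \frac{2388}{2081} \approx -1.1475$)
$\frac{Y}{X} + \frac{x{\left(20 \right)}}{-2833} = \frac{168}{- \frac{2388}{2081}} + \frac{20^{2}}{-2833} = 168 \left(- \frac{2081}{2388}\right) + 400 \left(- \frac{1}{2833}\right) = - \frac{29134}{199} - \frac{400}{2833} = - \frac{82616222}{563767}$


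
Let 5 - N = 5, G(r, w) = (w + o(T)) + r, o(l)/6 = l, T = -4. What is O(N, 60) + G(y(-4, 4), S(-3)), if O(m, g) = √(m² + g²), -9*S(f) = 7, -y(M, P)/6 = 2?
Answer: 209/9 ≈ 23.222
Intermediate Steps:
y(M, P) = -12 (y(M, P) = -6*2 = -12)
o(l) = 6*l
S(f) = -7/9 (S(f) = -⅑*7 = -7/9)
G(r, w) = -24 + r + w (G(r, w) = (w + 6*(-4)) + r = (w - 24) + r = (-24 + w) + r = -24 + r + w)
N = 0 (N = 5 - 1*5 = 5 - 5 = 0)
O(m, g) = √(g² + m²)
O(N, 60) + G(y(-4, 4), S(-3)) = √(60² + 0²) + (-24 - 12 - 7/9) = √(3600 + 0) - 331/9 = √3600 - 331/9 = 60 - 331/9 = 209/9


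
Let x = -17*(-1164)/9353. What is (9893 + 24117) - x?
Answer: 318075742/9353 ≈ 34008.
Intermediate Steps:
x = 19788/9353 (x = 19788*(1/9353) = 19788/9353 ≈ 2.1157)
(9893 + 24117) - x = (9893 + 24117) - 1*19788/9353 = 34010 - 19788/9353 = 318075742/9353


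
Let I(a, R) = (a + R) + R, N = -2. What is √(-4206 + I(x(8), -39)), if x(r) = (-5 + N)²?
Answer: 11*I*√35 ≈ 65.077*I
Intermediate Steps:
x(r) = 49 (x(r) = (-5 - 2)² = (-7)² = 49)
I(a, R) = a + 2*R (I(a, R) = (R + a) + R = a + 2*R)
√(-4206 + I(x(8), -39)) = √(-4206 + (49 + 2*(-39))) = √(-4206 + (49 - 78)) = √(-4206 - 29) = √(-4235) = 11*I*√35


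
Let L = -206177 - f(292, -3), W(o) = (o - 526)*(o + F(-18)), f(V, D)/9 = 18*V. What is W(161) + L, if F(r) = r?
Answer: -305676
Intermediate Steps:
f(V, D) = 162*V (f(V, D) = 9*(18*V) = 162*V)
W(o) = (-526 + o)*(-18 + o) (W(o) = (o - 526)*(o - 18) = (-526 + o)*(-18 + o))
L = -253481 (L = -206177 - 162*292 = -206177 - 1*47304 = -206177 - 47304 = -253481)
W(161) + L = (9468 + 161**2 - 544*161) - 253481 = (9468 + 25921 - 87584) - 253481 = -52195 - 253481 = -305676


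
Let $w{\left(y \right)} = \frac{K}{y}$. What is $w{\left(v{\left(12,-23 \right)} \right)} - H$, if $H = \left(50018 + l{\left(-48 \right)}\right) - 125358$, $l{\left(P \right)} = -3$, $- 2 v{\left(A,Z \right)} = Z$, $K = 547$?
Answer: $\frac{1733983}{23} \approx 75391.0$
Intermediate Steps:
$v{\left(A,Z \right)} = - \frac{Z}{2}$
$H = -75343$ ($H = \left(50018 - 3\right) - 125358 = 50015 - 125358 = -75343$)
$w{\left(y \right)} = \frac{547}{y}$
$w{\left(v{\left(12,-23 \right)} \right)} - H = \frac{547}{\left(- \frac{1}{2}\right) \left(-23\right)} - -75343 = \frac{547}{\frac{23}{2}} + 75343 = 547 \cdot \frac{2}{23} + 75343 = \frac{1094}{23} + 75343 = \frac{1733983}{23}$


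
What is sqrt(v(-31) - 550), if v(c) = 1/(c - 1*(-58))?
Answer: I*sqrt(44547)/9 ≈ 23.451*I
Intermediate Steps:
v(c) = 1/(58 + c) (v(c) = 1/(c + 58) = 1/(58 + c))
sqrt(v(-31) - 550) = sqrt(1/(58 - 31) - 550) = sqrt(1/27 - 550) = sqrt(-14849/27) = I*sqrt(44547)/9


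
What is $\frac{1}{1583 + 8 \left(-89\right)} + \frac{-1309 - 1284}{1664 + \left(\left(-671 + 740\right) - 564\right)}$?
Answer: $- \frac{2257334}{1018199} \approx -2.217$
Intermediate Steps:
$\frac{1}{1583 + 8 \left(-89\right)} + \frac{-1309 - 1284}{1664 + \left(\left(-671 + 740\right) - 564\right)} = \frac{1}{1583 - 712} - \frac{2593}{1664 + \left(69 - 564\right)} = \frac{1}{871} - \frac{2593}{1664 - 495} = \frac{1}{871} - \frac{2593}{1169} = - \frac{2257334}{1018199}$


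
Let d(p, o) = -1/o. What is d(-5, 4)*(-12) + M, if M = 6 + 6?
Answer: 15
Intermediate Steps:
M = 12
d(-5, 4)*(-12) + M = -1/4*(-12) + 12 = -1*¼*(-12) + 12 = -¼*(-12) + 12 = 3 + 12 = 15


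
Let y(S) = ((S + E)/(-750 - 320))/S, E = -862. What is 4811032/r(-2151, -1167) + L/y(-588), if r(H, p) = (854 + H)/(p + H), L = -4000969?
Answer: 328801915993908/188065 ≈ 1.7483e+9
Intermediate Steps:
r(H, p) = (854 + H)/(H + p)
y(S) = (431/535 - S/1070)/S (y(S) = ((S - 862)/(-750 - 320))/S = ((-862 + S)/(-1070))/S = ((-862 + S)*(-1/1070))/S = (431/535 - S/1070)/S)
4811032/r(-2151, -1167) + L/y(-588) = 4811032/(((854 - 2151)/(-2151 - 1167))) - 4000969*(-629160/(862 - 1*(-588))) = 4811032/((-1297/(-3318))) - 4000969*(-629160/(862 + 588)) = 4811032/((-1/3318*(-1297))) - 4000969/((1/1070)*(-1/588)*1450) = 4811032/(1297/3318) - 4000969/(-145/62916) = 4811032*(3318/1297) - 4000969*(-62916/145) = 15963004176/1297 + 251724965604/145 = 328801915993908/188065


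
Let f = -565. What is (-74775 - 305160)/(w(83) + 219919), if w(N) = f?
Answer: -126645/73118 ≈ -1.7321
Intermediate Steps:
w(N) = -565
(-74775 - 305160)/(w(83) + 219919) = (-74775 - 305160)/(-565 + 219919) = -379935/219354 = -379935*1/219354 = -126645/73118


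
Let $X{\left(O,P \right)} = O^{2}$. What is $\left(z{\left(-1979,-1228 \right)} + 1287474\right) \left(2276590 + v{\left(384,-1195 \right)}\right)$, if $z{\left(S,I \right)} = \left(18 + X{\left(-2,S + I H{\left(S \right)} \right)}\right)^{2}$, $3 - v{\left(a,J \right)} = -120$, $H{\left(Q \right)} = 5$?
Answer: $2932310722054$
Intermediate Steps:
$v{\left(a,J \right)} = 123$ ($v{\left(a,J \right)} = 3 - -120 = 3 + 120 = 123$)
$z{\left(S,I \right)} = 484$ ($z{\left(S,I \right)} = \left(18 + \left(-2\right)^{2}\right)^{2} = \left(18 + 4\right)^{2} = 22^{2} = 484$)
$\left(z{\left(-1979,-1228 \right)} + 1287474\right) \left(2276590 + v{\left(384,-1195 \right)}\right) = \left(484 + 1287474\right) \left(2276590 + 123\right) = 1287958 \cdot 2276713 = 2932310722054$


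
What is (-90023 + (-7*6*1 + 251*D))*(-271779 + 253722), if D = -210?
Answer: 2578088175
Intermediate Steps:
(-90023 + (-7*6*1 + 251*D))*(-271779 + 253722) = (-90023 + (-7*6*1 + 251*(-210)))*(-271779 + 253722) = (-90023 + (-42*1 - 52710))*(-18057) = (-90023 + (-42 - 52710))*(-18057) = (-90023 - 52752)*(-18057) = -142775*(-18057) = 2578088175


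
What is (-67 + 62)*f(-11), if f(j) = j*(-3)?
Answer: -165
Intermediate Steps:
f(j) = -3*j
(-67 + 62)*f(-11) = (-67 + 62)*(-3*(-11)) = -5*33 = -165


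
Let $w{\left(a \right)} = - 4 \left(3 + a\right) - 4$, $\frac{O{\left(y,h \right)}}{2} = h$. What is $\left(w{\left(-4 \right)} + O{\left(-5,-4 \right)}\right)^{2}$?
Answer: $64$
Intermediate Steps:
$O{\left(y,h \right)} = 2 h$
$w{\left(a \right)} = -16 - 4 a$ ($w{\left(a \right)} = \left(-12 - 4 a\right) - 4 = -16 - 4 a$)
$\left(w{\left(-4 \right)} + O{\left(-5,-4 \right)}\right)^{2} = \left(\left(-16 - -16\right) + 2 \left(-4\right)\right)^{2} = \left(\left(-16 + 16\right) - 8\right)^{2} = \left(0 - 8\right)^{2} = \left(-8\right)^{2} = 64$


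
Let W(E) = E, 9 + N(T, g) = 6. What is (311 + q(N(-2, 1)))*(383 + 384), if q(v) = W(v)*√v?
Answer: 238537 - 2301*I*√3 ≈ 2.3854e+5 - 3985.4*I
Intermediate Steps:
N(T, g) = -3 (N(T, g) = -9 + 6 = -3)
q(v) = v^(3/2) (q(v) = v*√v = v^(3/2))
(311 + q(N(-2, 1)))*(383 + 384) = (311 + (-3)^(3/2))*(383 + 384) = (311 - 3*I*√3)*767 = 238537 - 2301*I*√3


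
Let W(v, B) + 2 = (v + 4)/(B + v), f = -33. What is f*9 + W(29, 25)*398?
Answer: -7648/9 ≈ -849.78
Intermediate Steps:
W(v, B) = -2 + (4 + v)/(B + v) (W(v, B) = -2 + (v + 4)/(B + v) = -2 + (4 + v)/(B + v))
f*9 + W(29, 25)*398 = -33*9 + ((4 - 1*29 - 2*25)/(25 + 29))*398 = -297 + ((4 - 29 - 50)/54)*398 = -297 + ((1/54)*(-75))*398 = -297 - 25/18*398 = -297 - 4975/9 = -7648/9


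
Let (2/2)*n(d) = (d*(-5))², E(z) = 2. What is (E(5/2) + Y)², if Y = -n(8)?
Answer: 2553604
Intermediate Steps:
n(d) = 25*d² (n(d) = (d*(-5))² = (-5*d)² = 25*d²)
Y = -1600 (Y = -25*8² = -25*64 = -1*1600 = -1600)
(E(5/2) + Y)² = (2 - 1600)² = (-1598)² = 2553604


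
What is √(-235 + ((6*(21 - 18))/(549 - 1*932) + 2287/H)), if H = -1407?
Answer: I*√68727956942442/538881 ≈ 15.384*I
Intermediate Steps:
√(-235 + ((6*(21 - 18))/(549 - 1*932) + 2287/H)) = √(-235 + ((6*(21 - 18))/(549 - 1*932) + 2287/(-1407))) = √(-235 + ((6*3)/(549 - 932) + 2287*(-1/1407))) = √(-235 + (18/(-383) - 2287/1407)) = √(-235 + (18*(-1/383) - 2287/1407)) = √(-235 + (-18/383 - 2287/1407)) = √(-235 - 901247/538881) = √(-127538282/538881) = I*√68727956942442/538881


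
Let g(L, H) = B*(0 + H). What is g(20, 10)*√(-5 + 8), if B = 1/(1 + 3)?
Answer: 5*√3/2 ≈ 4.3301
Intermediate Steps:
B = ¼ (B = 1/4 = ¼ ≈ 0.25000)
g(L, H) = H/4 (g(L, H) = (0 + H)/4 = H/4)
g(20, 10)*√(-5 + 8) = ((¼)*10)*√(-5 + 8) = 5*√3/2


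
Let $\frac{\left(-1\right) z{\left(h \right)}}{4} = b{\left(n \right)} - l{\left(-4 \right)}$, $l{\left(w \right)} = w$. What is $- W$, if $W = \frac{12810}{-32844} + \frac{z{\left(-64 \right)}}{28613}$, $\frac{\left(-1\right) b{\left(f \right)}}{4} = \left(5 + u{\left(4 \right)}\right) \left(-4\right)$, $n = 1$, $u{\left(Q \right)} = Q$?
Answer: $\frac{9189909}{22375366} \approx 0.41072$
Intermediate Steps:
$b{\left(f \right)} = 144$ ($b{\left(f \right)} = - 4 \left(5 + 4\right) \left(-4\right) = - 4 \cdot 9 \left(-4\right) = \left(-4\right) \left(-36\right) = 144$)
$z{\left(h \right)} = -592$ ($z{\left(h \right)} = - 4 \left(144 - -4\right) = - 4 \left(144 + 4\right) = \left(-4\right) 148 = -592$)
$W = - \frac{9189909}{22375366}$ ($W = \frac{12810}{-32844} - \frac{592}{28613} = 12810 \left(- \frac{1}{32844}\right) - \frac{592}{28613} = - \frac{305}{782} - \frac{592}{28613} = - \frac{9189909}{22375366} \approx -0.41072$)
$- W = \left(-1\right) \left(- \frac{9189909}{22375366}\right) = \frac{9189909}{22375366}$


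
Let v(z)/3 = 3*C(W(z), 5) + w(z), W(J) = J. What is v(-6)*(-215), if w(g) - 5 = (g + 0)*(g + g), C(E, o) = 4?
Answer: -57405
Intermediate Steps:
w(g) = 5 + 2*g² (w(g) = 5 + (g + 0)*(g + g) = 5 + g*(2*g) = 5 + 2*g²)
v(z) = 51 + 6*z² (v(z) = 3*(3*4 + (5 + 2*z²)) = 3*(12 + (5 + 2*z²)) = 3*(17 + 2*z²) = 51 + 6*z²)
v(-6)*(-215) = (51 + 6*(-6)²)*(-215) = (51 + 6*36)*(-215) = (51 + 216)*(-215) = 267*(-215) = -57405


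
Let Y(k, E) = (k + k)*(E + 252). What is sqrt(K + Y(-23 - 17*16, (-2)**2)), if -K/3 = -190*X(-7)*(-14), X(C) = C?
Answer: 2*I*sqrt(23795) ≈ 308.51*I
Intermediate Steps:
Y(k, E) = 2*k*(252 + E) (Y(k, E) = (2*k)*(252 + E) = 2*k*(252 + E))
K = 55860 (K = -3*(-190*(-7))*(-14) = -3990*(-14) = -3*(-18620) = 55860)
sqrt(K + Y(-23 - 17*16, (-2)**2)) = sqrt(55860 + 2*(-23 - 17*16)*(252 + (-2)**2)) = sqrt(55860 + 2*(-23 - 272)*(252 + 4)) = sqrt(55860 + 2*(-295)*256) = sqrt(55860 - 151040) = sqrt(-95180) = 2*I*sqrt(23795)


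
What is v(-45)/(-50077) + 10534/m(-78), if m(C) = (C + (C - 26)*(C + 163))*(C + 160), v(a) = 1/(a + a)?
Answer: -5934408668/411976217835 ≈ -0.014405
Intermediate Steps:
v(a) = 1/(2*a)
m(C) = (160 + C)*(C + (-26 + C)*(163 + C)) (m(C) = (C + (-26 + C)*(163 + C))*(160 + C) = (160 + C)*(C + (-26 + C)*(163 + C)))
v(-45)/(-50077) + 10534/m(-78) = ((1/2)/(-45))/(-50077) + 10534/(-678080 + (-78)**3 + 298*(-78)**2 + 17842*(-78)) = ((1/2)*(-1/45))*(-1/50077) + 10534/(-678080 - 474552 + 298*6084 - 1391676) = -1/90*(-1/50077) + 10534/(-678080 - 474552 + 1813032 - 1391676) = 1/4506930 + 10534/(-731276) = 1/4506930 + 10534*(-1/731276) = 1/4506930 - 5267/365638 = -5934408668/411976217835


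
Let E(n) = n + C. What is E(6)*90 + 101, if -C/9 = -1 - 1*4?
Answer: 4691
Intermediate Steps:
C = 45 (C = -9*(-1 - 1*4) = -9*(-1 - 4) = -9*(-5) = 45)
E(n) = 45 + n (E(n) = n + 45 = 45 + n)
E(6)*90 + 101 = (45 + 6)*90 + 101 = 51*90 + 101 = 4590 + 101 = 4691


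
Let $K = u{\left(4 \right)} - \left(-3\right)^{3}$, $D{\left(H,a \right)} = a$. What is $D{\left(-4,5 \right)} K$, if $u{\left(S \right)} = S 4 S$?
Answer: $455$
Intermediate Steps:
$u{\left(S \right)} = 4 S^{2}$ ($u{\left(S \right)} = 4 S S = 4 S^{2}$)
$K = 91$ ($K = 4 \cdot 4^{2} - \left(-3\right)^{3} = 4 \cdot 16 - -27 = 64 + 27 = 91$)
$D{\left(-4,5 \right)} K = 5 \cdot 91 = 455$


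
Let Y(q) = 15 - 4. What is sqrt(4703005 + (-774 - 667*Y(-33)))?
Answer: sqrt(4694894) ≈ 2166.8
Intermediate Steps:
Y(q) = 11
sqrt(4703005 + (-774 - 667*Y(-33))) = sqrt(4703005 + (-774 - 667*11)) = sqrt(4703005 + (-774 - 7337)) = sqrt(4703005 - 8111) = sqrt(4694894)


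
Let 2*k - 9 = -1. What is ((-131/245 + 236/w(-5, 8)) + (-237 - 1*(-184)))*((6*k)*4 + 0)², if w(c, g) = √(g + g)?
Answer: 12340224/245 ≈ 50368.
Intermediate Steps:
k = 4 (k = 9/2 + (½)*(-1) = 9/2 - ½ = 4)
w(c, g) = √2*√g (w(c, g) = √(2*g) = √2*√g)
((-131/245 + 236/w(-5, 8)) + (-237 - 1*(-184)))*((6*k)*4 + 0)² = ((-131/245 + 236/((√2*√8))) + (-237 - 1*(-184)))*((6*4)*4 + 0)² = ((-131*1/245 + 236/((√2*(2*√2)))) + (-237 + 184))*(24*4 + 0)² = ((-131/245 + 236/4) - 53)*(96 + 0)² = ((-131/245 + 236*(¼)) - 53)*96² = ((-131/245 + 59) - 53)*9216 = (14324/245 - 53)*9216 = (1339/245)*9216 = 12340224/245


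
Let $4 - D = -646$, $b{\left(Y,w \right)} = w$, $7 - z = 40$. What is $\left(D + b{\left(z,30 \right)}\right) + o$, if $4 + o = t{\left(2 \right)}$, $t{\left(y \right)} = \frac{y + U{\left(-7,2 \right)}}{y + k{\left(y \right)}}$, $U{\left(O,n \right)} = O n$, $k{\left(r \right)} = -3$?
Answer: $688$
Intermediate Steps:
$z = -33$ ($z = 7 - 40 = -33$)
$t{\left(y \right)} = \frac{-14 + y}{-3 + y}$ ($t{\left(y \right)} = \frac{y - 14}{y - 3} = \frac{y - 14}{-3 + y} = \frac{-14 + y}{-3 + y}$)
$D = 650$ ($D = 4 - -646 = 4 + 646 = 650$)
$o = 8$ ($o = -4 + \frac{-14 + 2}{-3 + 2} = -4 + \frac{1}{-1} \left(-12\right) = -4 - -12 = -4 + 12 = 8$)
$\left(D + b{\left(z,30 \right)}\right) + o = \left(650 + 30\right) + 8 = 680 + 8 = 688$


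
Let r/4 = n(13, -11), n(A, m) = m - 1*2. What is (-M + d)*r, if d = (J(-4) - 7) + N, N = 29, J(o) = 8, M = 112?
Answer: 4264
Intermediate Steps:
n(A, m) = -2 + m (n(A, m) = m - 2 = -2 + m)
r = -52 (r = 4*(-2 - 11) = 4*(-13) = -52)
d = 30 (d = (8 - 7) + 29 = 1 + 29 = 30)
(-M + d)*r = (-1*112 + 30)*(-52) = (-112 + 30)*(-52) = -82*(-52) = 4264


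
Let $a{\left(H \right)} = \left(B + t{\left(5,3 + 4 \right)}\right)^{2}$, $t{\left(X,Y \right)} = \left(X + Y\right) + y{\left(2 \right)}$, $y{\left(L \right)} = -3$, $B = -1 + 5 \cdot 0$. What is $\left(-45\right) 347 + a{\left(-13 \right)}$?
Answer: $-15551$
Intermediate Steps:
$B = -1$ ($B = -1 + 0 = -1$)
$t{\left(X,Y \right)} = -3 + X + Y$ ($t{\left(X,Y \right)} = \left(X + Y\right) - 3 = -3 + X + Y$)
$a{\left(H \right)} = 64$ ($a{\left(H \right)} = \left(-1 + \left(-3 + 5 + \left(3 + 4\right)\right)\right)^{2} = \left(-1 + \left(-3 + 5 + 7\right)\right)^{2} = \left(-1 + 9\right)^{2} = 8^{2} = 64$)
$\left(-45\right) 347 + a{\left(-13 \right)} = \left(-45\right) 347 + 64 = -15615 + 64 = -15551$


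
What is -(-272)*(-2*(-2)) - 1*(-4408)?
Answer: 5496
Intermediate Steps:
-(-272)*(-2*(-2)) - 1*(-4408) = -(-272)*4 + 4408 = -1*(-1088) + 4408 = 1088 + 4408 = 5496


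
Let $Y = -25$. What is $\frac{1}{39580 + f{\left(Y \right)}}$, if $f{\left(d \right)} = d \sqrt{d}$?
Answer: $\frac{7916}{313318405} + \frac{5 i}{62663681} \approx 2.5265 \cdot 10^{-5} + 7.9791 \cdot 10^{-8} i$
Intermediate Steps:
$f{\left(d \right)} = d^{\frac{3}{2}}$
$\frac{1}{39580 + f{\left(Y \right)}} = \frac{1}{39580 + \left(-25\right)^{\frac{3}{2}}} = \frac{1}{39580 - 125 i} = \frac{39580 + 125 i}{1566592025}$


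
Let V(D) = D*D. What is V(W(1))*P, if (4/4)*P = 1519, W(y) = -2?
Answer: 6076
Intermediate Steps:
V(D) = D²
P = 1519
V(W(1))*P = (-2)²*1519 = 4*1519 = 6076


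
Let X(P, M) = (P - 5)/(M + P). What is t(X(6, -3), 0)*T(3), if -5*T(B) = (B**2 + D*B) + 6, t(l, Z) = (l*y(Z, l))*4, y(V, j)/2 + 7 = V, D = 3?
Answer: 448/5 ≈ 89.600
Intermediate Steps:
y(V, j) = -14 + 2*V
X(P, M) = (-5 + P)/(M + P)
t(l, Z) = 4*l*(-14 + 2*Z) (t(l, Z) = (l*(-14 + 2*Z))*4 = 4*l*(-14 + 2*Z))
T(B) = -6/5 - 3*B/5 - B**2/5 (T(B) = -((B**2 + 3*B) + 6)/5 = -(6 + B**2 + 3*B)/5 = -6/5 - 3*B/5 - B**2/5)
t(X(6, -3), 0)*T(3) = (8*((-5 + 6)/(-3 + 6))*(-7 + 0))*(-6/5 - 3/5*3 - 1/5*3**2) = (8*(1/3)*(-7))*(-6/5 - 9/5 - 1/5*9) = (8*((1/3)*1)*(-7))*(-6/5 - 9/5 - 9/5) = (8*(1/3)*(-7))*(-24/5) = -56/3*(-24/5) = 448/5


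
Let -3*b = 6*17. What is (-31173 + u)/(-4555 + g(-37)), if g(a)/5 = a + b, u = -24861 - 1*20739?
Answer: 76773/4910 ≈ 15.636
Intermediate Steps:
b = -34 (b = -2*17 = -⅓*102 = -34)
u = -45600 (u = -24861 - 20739 = -45600)
g(a) = -170 + 5*a (g(a) = 5*(a - 34) = 5*(-34 + a) = -170 + 5*a)
(-31173 + u)/(-4555 + g(-37)) = (-31173 - 45600)/(-4555 + (-170 + 5*(-37))) = -76773/(-4555 + (-170 - 185)) = -76773/(-4555 - 355) = -76773/(-4910) = -76773*(-1/4910) = 76773/4910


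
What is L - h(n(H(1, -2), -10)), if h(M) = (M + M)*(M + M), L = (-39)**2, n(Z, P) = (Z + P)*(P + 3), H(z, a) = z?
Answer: -14355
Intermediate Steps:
n(Z, P) = (3 + P)*(P + Z) (n(Z, P) = (P + Z)*(3 + P) = (3 + P)*(P + Z))
L = 1521
h(M) = 4*M**2 (h(M) = (2*M)*(2*M) = 4*M**2)
L - h(n(H(1, -2), -10)) = 1521 - 4*((-10)**2 + 3*(-10) + 3*1 - 10*1)**2 = 1521 - 4*(100 - 30 + 3 - 10)**2 = 1521 - 4*63**2 = 1521 - 4*3969 = 1521 - 1*15876 = 1521 - 15876 = -14355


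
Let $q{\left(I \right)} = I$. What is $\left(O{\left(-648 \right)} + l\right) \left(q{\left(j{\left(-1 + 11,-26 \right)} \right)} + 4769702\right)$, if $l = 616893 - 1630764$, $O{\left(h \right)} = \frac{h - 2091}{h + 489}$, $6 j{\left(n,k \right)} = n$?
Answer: $- \frac{768889347751750}{159} \approx -4.8358 \cdot 10^{12}$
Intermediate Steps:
$j{\left(n,k \right)} = \frac{n}{6}$
$O{\left(h \right)} = \frac{-2091 + h}{489 + h}$
$l = -1013871$
$\left(O{\left(-648 \right)} + l\right) \left(q{\left(j{\left(-1 + 11,-26 \right)} \right)} + 4769702\right) = \left(\frac{-2091 - 648}{489 - 648} - 1013871\right) \left(\frac{-1 + 11}{6} + 4769702\right) = \left(\frac{1}{-159} \left(-2739\right) - 1013871\right) \left(\frac{1}{6} \cdot 10 + 4769702\right) = \left(\left(- \frac{1}{159}\right) \left(-2739\right) - 1013871\right) \left(\frac{5}{3} + 4769702\right) = \left(\frac{913}{53} - 1013871\right) \frac{14309111}{3} = \left(- \frac{53734250}{53}\right) \frac{14309111}{3} = - \frac{768889347751750}{159}$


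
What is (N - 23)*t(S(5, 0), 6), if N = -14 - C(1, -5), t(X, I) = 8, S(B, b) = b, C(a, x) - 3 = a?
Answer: -328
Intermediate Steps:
C(a, x) = 3 + a
N = -18 (N = -14 - (3 + 1) = -14 - 1*4 = -14 - 4 = -18)
(N - 23)*t(S(5, 0), 6) = (-18 - 23)*8 = -41*8 = -328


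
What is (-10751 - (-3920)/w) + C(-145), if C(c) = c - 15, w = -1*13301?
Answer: -145131131/13301 ≈ -10911.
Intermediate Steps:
w = -13301
C(c) = -15 + c
(-10751 - (-3920)/w) + C(-145) = (-10751 - (-3920)/(-13301)) + (-15 - 145) = (-10751 - (-3920)*(-1)/13301) - 160 = (-10751 - 1*3920/13301) - 160 = (-10751 - 3920/13301) - 160 = -143002971/13301 - 160 = -145131131/13301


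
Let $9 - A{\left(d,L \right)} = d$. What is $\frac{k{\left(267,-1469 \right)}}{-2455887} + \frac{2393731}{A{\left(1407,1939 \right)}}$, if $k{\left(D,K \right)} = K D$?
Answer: $- \frac{1959394838881}{1144443342} \approx -1712.1$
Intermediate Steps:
$k{\left(D,K \right)} = D K$
$A{\left(d,L \right)} = 9 - d$
$\frac{k{\left(267,-1469 \right)}}{-2455887} + \frac{2393731}{A{\left(1407,1939 \right)}} = \frac{267 \left(-1469\right)}{-2455887} + \frac{2393731}{9 - 1407} = \left(-392223\right) \left(- \frac{1}{2455887}\right) + \frac{2393731}{9 - 1407} = \frac{130741}{818629} + \frac{2393731}{-1398} = \frac{130741}{818629} + 2393731 \left(- \frac{1}{1398}\right) = \frac{130741}{818629} - \frac{2393731}{1398} = - \frac{1959394838881}{1144443342}$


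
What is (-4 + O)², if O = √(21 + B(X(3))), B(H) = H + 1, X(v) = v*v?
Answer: (4 - √31)² ≈ 2.4579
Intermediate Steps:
X(v) = v²
B(H) = 1 + H
O = √31 (O = √(21 + (1 + 3²)) = √(21 + (1 + 9)) = √(21 + 10) = √31 ≈ 5.5678)
(-4 + O)² = (-4 + √31)²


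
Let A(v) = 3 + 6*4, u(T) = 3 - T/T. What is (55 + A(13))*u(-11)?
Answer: 164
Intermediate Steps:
u(T) = 2 (u(T) = 3 - 1*1 = 3 - 1 = 2)
A(v) = 27 (A(v) = 3 + 24 = 27)
(55 + A(13))*u(-11) = (55 + 27)*2 = 82*2 = 164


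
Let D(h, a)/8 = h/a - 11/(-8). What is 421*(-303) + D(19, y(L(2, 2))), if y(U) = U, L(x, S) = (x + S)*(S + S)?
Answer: -255085/2 ≈ -1.2754e+5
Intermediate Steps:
L(x, S) = 2*S*(S + x) (L(x, S) = (S + x)*(2*S) = 2*S*(S + x))
D(h, a) = 11 + 8*h/a (D(h, a) = 8*(h/a - 11/(-8)) = 8*(h/a - 11*(-⅛)) = 8*(h/a + 11/8) = 8*(11/8 + h/a) = 11 + 8*h/a)
421*(-303) + D(19, y(L(2, 2))) = 421*(-303) + (11 + 8*19/(2*2*(2 + 2))) = -127563 + (11 + 8*19/(2*2*4)) = -127563 + (11 + 8*19/16) = -127563 + (11 + 8*19*(1/16)) = -127563 + (11 + 19/2) = -127563 + 41/2 = -255085/2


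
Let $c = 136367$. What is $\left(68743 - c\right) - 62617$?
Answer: $-130241$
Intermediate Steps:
$\left(68743 - c\right) - 62617 = \left(68743 - 136367\right) - 62617 = -67624 - 62617 = -130241$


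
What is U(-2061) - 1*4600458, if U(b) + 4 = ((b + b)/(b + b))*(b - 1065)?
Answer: -4603588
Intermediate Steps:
U(b) = -1069 + b (U(b) = -4 + ((b + b)/(b + b))*(b - 1065) = -4 + ((2*b)/((2*b)))*(-1065 + b) = -4 + ((2*b)*(1/(2*b)))*(-1065 + b) = -4 + 1*(-1065 + b) = -4 + (-1065 + b) = -1069 + b)
U(-2061) - 1*4600458 = (-1069 - 2061) - 1*4600458 = -3130 - 4600458 = -4603588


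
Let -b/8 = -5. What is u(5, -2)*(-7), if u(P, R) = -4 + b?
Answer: -252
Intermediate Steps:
b = 40 (b = -8*(-5) = 40)
u(P, R) = 36 (u(P, R) = -4 + 40 = 36)
u(5, -2)*(-7) = 36*(-7) = -252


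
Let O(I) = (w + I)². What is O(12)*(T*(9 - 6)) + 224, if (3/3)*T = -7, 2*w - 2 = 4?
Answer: -4501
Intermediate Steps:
w = 3 (w = 1 + (½)*4 = 1 + 2 = 3)
O(I) = (3 + I)²
T = -7
O(12)*(T*(9 - 6)) + 224 = (3 + 12)²*(-7*(9 - 6)) + 224 = 15²*(-7*3) + 224 = 225*(-21) + 224 = -4725 + 224 = -4501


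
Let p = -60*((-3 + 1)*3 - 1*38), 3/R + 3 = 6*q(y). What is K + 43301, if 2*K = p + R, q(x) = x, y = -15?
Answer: 2766501/62 ≈ 44621.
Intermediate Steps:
R = -1/31 (R = 3/(-3 + 6*(-15)) = 3/(-3 - 90) = 3/(-93) = 3*(-1/93) = -1/31 ≈ -0.032258)
p = 2640 (p = -60*(-2*3 - 38) = -60*(-6 - 38) = -60*(-44) = 2640)
K = 81839/62 (K = (2640 - 1/31)/2 = (1/2)*(81839/31) = 81839/62 ≈ 1320.0)
K + 43301 = 81839/62 + 43301 = 2766501/62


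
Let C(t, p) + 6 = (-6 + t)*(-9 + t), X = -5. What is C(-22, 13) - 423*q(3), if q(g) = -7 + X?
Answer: 5938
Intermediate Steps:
q(g) = -12 (q(g) = -7 - 5 = -12)
C(t, p) = -6 + (-9 + t)*(-6 + t) (C(t, p) = -6 + (-6 + t)*(-9 + t) = -6 + (-9 + t)*(-6 + t))
C(-22, 13) - 423*q(3) = (48 + (-22)² - 15*(-22)) - 423*(-12) = (48 + 484 + 330) + 5076 = 862 + 5076 = 5938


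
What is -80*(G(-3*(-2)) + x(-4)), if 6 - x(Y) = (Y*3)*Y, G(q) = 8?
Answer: 2720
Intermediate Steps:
x(Y) = 6 - 3*Y**2 (x(Y) = 6 - Y*3*Y = 6 - 3*Y*Y = 6 - 3*Y**2)
-80*(G(-3*(-2)) + x(-4)) = -80*(8 + (6 - 3*(-4)**2)) = -80*(8 + (6 - 3*16)) = -80*(8 + (6 - 48)) = -80*(8 - 42) = -80*(-34) = 2720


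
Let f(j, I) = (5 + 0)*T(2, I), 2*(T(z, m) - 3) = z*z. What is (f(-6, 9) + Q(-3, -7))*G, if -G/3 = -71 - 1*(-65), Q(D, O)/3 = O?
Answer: 72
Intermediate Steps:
Q(D, O) = 3*O
T(z, m) = 3 + z**2/2 (T(z, m) = 3 + (z*z)/2 = 3 + z**2/2)
f(j, I) = 25 (f(j, I) = (5 + 0)*(3 + (1/2)*2**2) = 5*(3 + (1/2)*4) = 5*(3 + 2) = 5*5 = 25)
G = 18 (G = -3*(-71 - 1*(-65)) = -3*(-71 + 65) = -3*(-6) = 18)
(f(-6, 9) + Q(-3, -7))*G = (25 + 3*(-7))*18 = (25 - 21)*18 = 4*18 = 72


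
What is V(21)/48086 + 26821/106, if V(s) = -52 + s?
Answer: 322427830/1274279 ≈ 253.03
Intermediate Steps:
V(21)/48086 + 26821/106 = (-52 + 21)/48086 + 26821/106 = -31*1/48086 + 26821*(1/106) = -31/48086 + 26821/106 = 322427830/1274279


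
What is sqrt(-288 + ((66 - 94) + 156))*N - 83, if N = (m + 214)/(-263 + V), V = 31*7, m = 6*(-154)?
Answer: -83 + 1420*I*sqrt(10)/23 ≈ -83.0 + 195.24*I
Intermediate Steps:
m = -924
V = 217
N = 355/23 (N = (-924 + 214)/(-263 + 217) = -710/(-46) = -710*(-1/46) = 355/23 ≈ 15.435)
sqrt(-288 + ((66 - 94) + 156))*N - 83 = sqrt(-288 + ((66 - 94) + 156))*(355/23) - 83 = sqrt(-288 + (-28 + 156))*(355/23) - 83 = sqrt(-288 + 128)*(355/23) - 83 = sqrt(-160)*(355/23) - 83 = (4*I*sqrt(10))*(355/23) - 83 = 1420*I*sqrt(10)/23 - 83 = -83 + 1420*I*sqrt(10)/23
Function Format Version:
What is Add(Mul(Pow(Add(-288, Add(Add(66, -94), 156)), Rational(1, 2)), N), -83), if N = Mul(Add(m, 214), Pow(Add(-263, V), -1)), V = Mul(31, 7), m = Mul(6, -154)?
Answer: Add(-83, Mul(Rational(1420, 23), I, Pow(10, Rational(1, 2)))) ≈ Add(-83.000, Mul(195.24, I))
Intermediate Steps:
m = -924
V = 217
N = Rational(355, 23) (N = Mul(Add(-924, 214), Pow(Add(-263, 217), -1)) = Mul(-710, Pow(-46, -1)) = Mul(-710, Rational(-1, 46)) = Rational(355, 23) ≈ 15.435)
Add(Mul(Pow(Add(-288, Add(Add(66, -94), 156)), Rational(1, 2)), N), -83) = Add(Mul(Pow(Add(-288, Add(Add(66, -94), 156)), Rational(1, 2)), Rational(355, 23)), -83) = Add(Mul(Pow(Add(-288, Add(-28, 156)), Rational(1, 2)), Rational(355, 23)), -83) = Add(Mul(Pow(Add(-288, 128), Rational(1, 2)), Rational(355, 23)), -83) = Add(Mul(Pow(-160, Rational(1, 2)), Rational(355, 23)), -83) = Add(Mul(Mul(4, I, Pow(10, Rational(1, 2))), Rational(355, 23)), -83) = Add(Mul(Rational(1420, 23), I, Pow(10, Rational(1, 2))), -83) = Add(-83, Mul(Rational(1420, 23), I, Pow(10, Rational(1, 2))))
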